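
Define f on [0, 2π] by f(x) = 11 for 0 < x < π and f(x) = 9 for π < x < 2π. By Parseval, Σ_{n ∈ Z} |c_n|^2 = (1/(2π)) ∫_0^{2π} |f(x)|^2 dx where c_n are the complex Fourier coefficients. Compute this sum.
Σ |c_n|^2 = 101

Parseval equates the L^2 energy of f (normalised by 1/(2π)) with the ℓ^2 sum of its Fourier coefficients: (1/(2π)) ∫_0^{2π} |f|^2 = Σ |c_n|^2.
Compute the left side: (1/(2π)) [∫_0^π 11^2 dx + ∫_π^{2π} 9^2 dx] = (1/(2π)) · (121π + 81π) = (121 + 81)/2 = 101.
So Σ_{n ∈ Z} |c_n|^2 = 101.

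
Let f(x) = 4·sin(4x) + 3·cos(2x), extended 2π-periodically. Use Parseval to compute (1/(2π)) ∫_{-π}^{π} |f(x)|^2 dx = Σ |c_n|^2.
Σ |c_n|^2 = 25/2

Expand |f|^2 and use orthogonality of {sin(nx), cos(mx)} on [-π, π]:
  ∫_{-π}^{π} sin(nx)^2 dx = π, ∫ cos(mx)^2 dx = π, and cross terms integrate to 0.
So ∫_{-π}^{π} f(x)^2 dx = 4^2 · π + 3^2 · π = (16 + 9)π.
Divide by 2π: (16 + 9)/2 = 25/2.
By Parseval, this equals Σ |c_n|^2.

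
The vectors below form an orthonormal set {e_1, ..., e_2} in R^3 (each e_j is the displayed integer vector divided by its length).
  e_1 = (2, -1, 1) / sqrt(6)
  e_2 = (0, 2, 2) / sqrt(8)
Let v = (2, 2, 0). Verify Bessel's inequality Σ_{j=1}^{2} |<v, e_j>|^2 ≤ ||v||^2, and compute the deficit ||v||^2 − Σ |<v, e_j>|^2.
Σ |<v, e_j>|^2 = 8/3; ||v||^2 = 8; deficit = 16/3

Write each e_j = u_j / sqrt(<u_j, u_j>) where u_j is the displayed integer vector. Then <v, e_j> = <v, u_j> / sqrt(<u_j, u_j>), so |<v, e_j>|^2 = <v, u_j>^2 / <u_j, u_j>.
Coefficients: <v, e_1> = 2/sqrt(6), <v, e_2> = 4/sqrt(8).
Square and sum: Σ |<v, e_j>|^2 = 8/3.
Compute ||v||^2 = v·v = 8.
Deficit = 8 − 8/3 = 16/3 ≥ 0, confirming Bessel's inequality. (The deficit equals ||v − Σ <v,e_j> e_j||^2, the squared distance from v to span{e_j}.)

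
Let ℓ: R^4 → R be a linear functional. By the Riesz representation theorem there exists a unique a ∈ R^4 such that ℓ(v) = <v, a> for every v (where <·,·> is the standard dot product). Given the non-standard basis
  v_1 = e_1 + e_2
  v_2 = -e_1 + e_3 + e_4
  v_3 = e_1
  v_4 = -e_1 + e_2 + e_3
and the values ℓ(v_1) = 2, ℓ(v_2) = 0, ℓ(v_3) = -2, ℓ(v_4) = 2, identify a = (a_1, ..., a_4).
a = (-2, 4, -4, 2)

Write a = (a_1, ..., a_4) in the standard basis. For each basis vector v_i, ℓ(v_i) = <v_i, a> is a linear equation in the a_j's. Collect the n equations into a matrix system V a = ℓ, where row i of V is v_i (expressed in the standard basis). Since V is invertible (lower-triangular with 1s on the diagonal, up to permutation), solve by back-substitution:
  V =
[[1, 1, 0, 0],
 [-1, 0, 1, 1],
 [1, 0, 0, 0],
 [-1, 1, 1, 0]]
  V a = (2, 0, -2, 2)
Solving gives a = (-2, 4, -4, 2).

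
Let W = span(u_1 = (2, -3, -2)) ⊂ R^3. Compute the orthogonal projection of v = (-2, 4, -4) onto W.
proj_W(v) = (-16/17, 24/17, 16/17)

Set up U = [u_1 | ... | u_1] ∈ R^(3×1). The projector onto W = col(U) is P = U (U^T U)^(-1) U^T.
Compute U^T U =
  [17],
and U^T v = (-8).
Solve U^T U · c = U^T v for the coefficients: c = (-8/17). The projection is proj_W(v) = U c.
Check: (v - proj_W(v)) · u_1 = 0  (should be 0).
Result: proj_W(v) = (-16/17, 24/17, 16/17).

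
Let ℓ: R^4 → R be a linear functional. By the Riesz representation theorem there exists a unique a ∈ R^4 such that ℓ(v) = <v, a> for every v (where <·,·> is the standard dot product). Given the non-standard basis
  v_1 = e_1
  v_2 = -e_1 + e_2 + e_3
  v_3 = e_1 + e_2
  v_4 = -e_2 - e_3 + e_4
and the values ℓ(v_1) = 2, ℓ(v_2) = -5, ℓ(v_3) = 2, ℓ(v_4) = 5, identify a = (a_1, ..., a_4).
a = (2, 0, -3, 2)

Write a = (a_1, ..., a_4) in the standard basis. For each basis vector v_i, ℓ(v_i) = <v_i, a> is a linear equation in the a_j's. Collect the n equations into a matrix system V a = ℓ, where row i of V is v_i (expressed in the standard basis). Since V is invertible (lower-triangular with 1s on the diagonal, up to permutation), solve by back-substitution:
  V =
[[1, 0, 0, 0],
 [-1, 1, 1, 0],
 [1, 1, 0, 0],
 [0, -1, -1, 1]]
  V a = (2, -5, 2, 5)
Solving gives a = (2, 0, -3, 2).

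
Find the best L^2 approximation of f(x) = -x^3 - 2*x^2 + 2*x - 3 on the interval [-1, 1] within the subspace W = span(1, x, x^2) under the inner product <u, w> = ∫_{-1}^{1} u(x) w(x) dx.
g(x) = -2*x^2 + 7*x/5 - 3

The best approximation g ∈ W is the orthogonal projection of f onto W. Writing g = a_0 + a_1 x + a_2 x^2, the coefficients solve the normal equations G · a = b where
  G_{ij} = <φ_i, φ_j> and b_i = <f, φ_i>, with φ_0 = 1, φ_1 = x, φ_2 = x^2.
G =
  [2, 0, 2/3]
  [0, 2/3, 0]
  [2/3, 0, 2/5],
b = (-22/3, 14/15, -14/5).
Solving gives a_0 = -3, a_1 = 7/5, a_2 = -2, so
  g(x) = -2*x^2 + 7*x/5 - 3.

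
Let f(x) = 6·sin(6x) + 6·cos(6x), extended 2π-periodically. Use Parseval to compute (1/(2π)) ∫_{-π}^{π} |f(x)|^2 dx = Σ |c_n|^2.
Σ |c_n|^2 = 36

Expand |f|^2 and use orthogonality of {sin(nx), cos(mx)} on [-π, π]:
  ∫_{-π}^{π} sin(nx)^2 dx = π, ∫ cos(mx)^2 dx = π, and cross terms integrate to 0.
So ∫_{-π}^{π} f(x)^2 dx = 6^2 · π + 6^2 · π = (36 + 36)π.
Divide by 2π: (36 + 36)/2 = 36.
By Parseval, this equals Σ |c_n|^2.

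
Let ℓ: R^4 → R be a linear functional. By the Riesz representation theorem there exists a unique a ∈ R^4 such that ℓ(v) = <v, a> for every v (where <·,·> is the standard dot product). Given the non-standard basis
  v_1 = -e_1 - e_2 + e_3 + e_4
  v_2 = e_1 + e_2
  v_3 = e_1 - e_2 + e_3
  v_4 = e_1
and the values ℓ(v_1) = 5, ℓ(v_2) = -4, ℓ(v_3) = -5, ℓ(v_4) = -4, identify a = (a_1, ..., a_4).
a = (-4, 0, -1, 2)

Write a = (a_1, ..., a_4) in the standard basis. For each basis vector v_i, ℓ(v_i) = <v_i, a> is a linear equation in the a_j's. Collect the n equations into a matrix system V a = ℓ, where row i of V is v_i (expressed in the standard basis). Since V is invertible (lower-triangular with 1s on the diagonal, up to permutation), solve by back-substitution:
  V =
[[-1, -1, 1, 1],
 [1, 1, 0, 0],
 [1, -1, 1, 0],
 [1, 0, 0, 0]]
  V a = (5, -4, -5, -4)
Solving gives a = (-4, 0, -1, 2).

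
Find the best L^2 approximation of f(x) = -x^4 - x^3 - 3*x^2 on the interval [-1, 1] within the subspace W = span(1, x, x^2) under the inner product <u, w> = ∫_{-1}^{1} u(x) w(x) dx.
g(x) = -27*x^2/7 - 3*x/5 + 3/35

The best approximation g ∈ W is the orthogonal projection of f onto W. Writing g = a_0 + a_1 x + a_2 x^2, the coefficients solve the normal equations G · a = b where
  G_{ij} = <φ_i, φ_j> and b_i = <f, φ_i>, with φ_0 = 1, φ_1 = x, φ_2 = x^2.
G =
  [2, 0, 2/3]
  [0, 2/3, 0]
  [2/3, 0, 2/5],
b = (-12/5, -2/5, -52/35).
Solving gives a_0 = 3/35, a_1 = -3/5, a_2 = -27/7, so
  g(x) = -27*x^2/7 - 3*x/5 + 3/35.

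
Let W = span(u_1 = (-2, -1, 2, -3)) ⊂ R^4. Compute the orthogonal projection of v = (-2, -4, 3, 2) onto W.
proj_W(v) = (-8/9, -4/9, 8/9, -4/3)

Set up U = [u_1 | ... | u_1] ∈ R^(4×1). The projector onto W = col(U) is P = U (U^T U)^(-1) U^T.
Compute U^T U =
  [18],
and U^T v = (8).
Solve U^T U · c = U^T v for the coefficients: c = (4/9). The projection is proj_W(v) = U c.
Check: (v - proj_W(v)) · u_1 = 0  (should be 0).
Result: proj_W(v) = (-8/9, -4/9, 8/9, -4/3).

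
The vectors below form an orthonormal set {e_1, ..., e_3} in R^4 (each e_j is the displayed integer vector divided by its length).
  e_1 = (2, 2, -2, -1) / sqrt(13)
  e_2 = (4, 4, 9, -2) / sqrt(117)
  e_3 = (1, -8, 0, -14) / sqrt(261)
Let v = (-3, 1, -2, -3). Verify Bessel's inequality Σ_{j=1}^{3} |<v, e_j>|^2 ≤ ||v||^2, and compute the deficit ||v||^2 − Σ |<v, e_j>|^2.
Σ |<v, e_j>|^2 = 226/29; ||v||^2 = 23; deficit = 441/29

Write each e_j = u_j / sqrt(<u_j, u_j>) where u_j is the displayed integer vector. Then <v, e_j> = <v, u_j> / sqrt(<u_j, u_j>), so |<v, e_j>|^2 = <v, u_j>^2 / <u_j, u_j>.
Coefficients: <v, e_1> = 3/sqrt(13), <v, e_2> = -20/sqrt(117), <v, e_3> = 31/sqrt(261).
Square and sum: Σ |<v, e_j>|^2 = 226/29.
Compute ||v||^2 = v·v = 23.
Deficit = 23 − 226/29 = 441/29 ≥ 0, confirming Bessel's inequality. (The deficit equals ||v − Σ <v,e_j> e_j||^2, the squared distance from v to span{e_j}.)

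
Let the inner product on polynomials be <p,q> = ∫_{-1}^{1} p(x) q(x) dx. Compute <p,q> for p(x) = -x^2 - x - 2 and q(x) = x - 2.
<p,q> = 26/3

Expand the product: p(x)·q(x) = -x^3 + x^2 + 4.
∫_{-1}^{1} of each monomial x^k gives [2/(k+1) if k even, 0 if k odd]. Integrating term-by-term (or equivalently evaluating the antiderivative F(x) = -x^4/4 + x^3/3 + 4*x at the endpoints):
  F(1) − F(−1) = 49/12 − (-55/12) = 26/3.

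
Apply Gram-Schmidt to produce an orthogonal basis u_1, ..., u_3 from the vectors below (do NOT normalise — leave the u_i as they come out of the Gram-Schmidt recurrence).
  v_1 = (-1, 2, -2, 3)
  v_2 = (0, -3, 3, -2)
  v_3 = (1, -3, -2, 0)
Orthogonal basis:
  u_1 = (-1, 2, -2, 3)
  u_2 = (-1, -1, 1, 1)
  u_3 = (5/6, -8/3, -7/3, 1/2)

Apply the Gram-Schmidt recurrence
  u_1 = v_1
  u_i = v_i − Σ_{j<i} ((v_i · u_j) / (u_j · u_j)) · u_j.

Step by step this gives:
  u_1 = (-1, 2, -2, 3)
  u_2 = (-1, -1, 1, 1)
  u_3 = (5/6, -8/3, -7/3, 1/2)

Orthogonality check:
  u_2 · u_1 = 0 (should be 0)
  u_3 · u_1 = 0 (should be 0)
  u_3 · u_2 = 0 (should be 0)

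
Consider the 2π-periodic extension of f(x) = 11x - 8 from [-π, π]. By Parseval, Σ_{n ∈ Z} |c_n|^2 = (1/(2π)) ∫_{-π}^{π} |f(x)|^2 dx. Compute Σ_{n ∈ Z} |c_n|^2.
Σ |c_n|^2 = 121π^2/3 + 64

Expand and integrate term by term over [-π, π]:
  ∫ (11x)^2 dx = 121·(2π^3/3); ∫ 2·11·(-8)·x dx = 0 (odd integrand); ∫ (-8)^2 dx = 64·2π.
So (1/(2π)) ∫_{-π}^{π} (11x - 8)^2 dx = 121π^2/3 + 64 = 121π^2/3 + 64.
Parseval ⇒ Σ |c_n|^2 = 121π^2/3 + 64.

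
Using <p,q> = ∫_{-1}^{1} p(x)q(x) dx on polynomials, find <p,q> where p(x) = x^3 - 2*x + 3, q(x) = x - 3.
<p,q> = -284/15

Expand the product: p(x)·q(x) = x^4 - 3*x^3 - 2*x^2 + 9*x - 9.
∫_{-1}^{1} of each monomial x^k gives [2/(k+1) if k even, 0 if k odd]. Integrating term-by-term (or equivalently evaluating the antiderivative F(x) = x^5/5 - 3*x^4/4 - 2*x^3/3 + 9*x^2/2 - 9*x at the endpoints):
  F(1) − F(−1) = -343/60 − (793/60) = -284/15.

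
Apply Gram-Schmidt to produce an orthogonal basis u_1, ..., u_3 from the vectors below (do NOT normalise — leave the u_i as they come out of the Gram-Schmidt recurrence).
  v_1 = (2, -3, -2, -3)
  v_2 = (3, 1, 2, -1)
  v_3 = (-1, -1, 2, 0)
Orthogonal basis:
  u_1 = (2, -3, -2, -3)
  u_2 = (37/13, 16/13, 28/13, -10/13)
  u_3 = (-157/193, -527/386, 335/193, -129/386)

Apply the Gram-Schmidt recurrence
  u_1 = v_1
  u_i = v_i − Σ_{j<i} ((v_i · u_j) / (u_j · u_j)) · u_j.

Step by step this gives:
  u_1 = (2, -3, -2, -3)
  u_2 = (37/13, 16/13, 28/13, -10/13)
  u_3 = (-157/193, -527/386, 335/193, -129/386)

Orthogonality check:
  u_2 · u_1 = 0 (should be 0)
  u_3 · u_1 = 0 (should be 0)
  u_3 · u_2 = 0 (should be 0)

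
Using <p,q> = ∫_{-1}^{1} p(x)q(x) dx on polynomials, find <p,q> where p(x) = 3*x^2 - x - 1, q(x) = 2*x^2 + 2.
<p,q> = 16/15

Expand the product: p(x)·q(x) = 6*x^4 - 2*x^3 + 4*x^2 - 2*x - 2.
∫_{-1}^{1} of each monomial x^k gives [2/(k+1) if k even, 0 if k odd]. Integrating term-by-term (or equivalently evaluating the antiderivative F(x) = 6*x^5/5 - x^4/2 + 4*x^3/3 - x^2 - 2*x at the endpoints):
  F(1) − F(−1) = -29/30 − (-61/30) = 16/15.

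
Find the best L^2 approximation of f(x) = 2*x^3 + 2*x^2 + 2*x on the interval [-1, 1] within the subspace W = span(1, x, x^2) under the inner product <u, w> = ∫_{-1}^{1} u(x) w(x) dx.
g(x) = 2*x^2 + 16*x/5

The best approximation g ∈ W is the orthogonal projection of f onto W. Writing g = a_0 + a_1 x + a_2 x^2, the coefficients solve the normal equations G · a = b where
  G_{ij} = <φ_i, φ_j> and b_i = <f, φ_i>, with φ_0 = 1, φ_1 = x, φ_2 = x^2.
G =
  [2, 0, 2/3]
  [0, 2/3, 0]
  [2/3, 0, 2/5],
b = (4/3, 32/15, 4/5).
Solving gives a_0 = 0, a_1 = 16/5, a_2 = 2, so
  g(x) = 2*x^2 + 16*x/5.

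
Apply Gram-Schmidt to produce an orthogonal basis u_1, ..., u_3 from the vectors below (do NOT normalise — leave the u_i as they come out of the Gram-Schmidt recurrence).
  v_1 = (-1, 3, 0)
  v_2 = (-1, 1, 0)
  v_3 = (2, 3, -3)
Orthogonal basis:
  u_1 = (-1, 3, 0)
  u_2 = (-3/5, -1/5, 0)
  u_3 = (0, 0, -3)

Apply the Gram-Schmidt recurrence
  u_1 = v_1
  u_i = v_i − Σ_{j<i} ((v_i · u_j) / (u_j · u_j)) · u_j.

Step by step this gives:
  u_1 = (-1, 3, 0)
  u_2 = (-3/5, -1/5, 0)
  u_3 = (0, 0, -3)

Orthogonality check:
  u_2 · u_1 = 0 (should be 0)
  u_3 · u_1 = 0 (should be 0)
  u_3 · u_2 = 0 (should be 0)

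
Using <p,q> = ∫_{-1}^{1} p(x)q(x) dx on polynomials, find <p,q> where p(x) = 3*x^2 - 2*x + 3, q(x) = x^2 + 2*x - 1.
<p,q> = -112/15

Expand the product: p(x)·q(x) = 3*x^4 + 4*x^3 - 4*x^2 + 8*x - 3.
∫_{-1}^{1} of each monomial x^k gives [2/(k+1) if k even, 0 if k odd]. Integrating term-by-term (or equivalently evaluating the antiderivative F(x) = 3*x^5/5 + x^4 - 4*x^3/3 + 4*x^2 - 3*x at the endpoints):
  F(1) − F(−1) = 19/15 − (131/15) = -112/15.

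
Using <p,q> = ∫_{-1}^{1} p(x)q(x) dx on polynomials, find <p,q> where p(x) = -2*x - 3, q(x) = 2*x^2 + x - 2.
<p,q> = 20/3

Expand the product: p(x)·q(x) = -4*x^3 - 8*x^2 + x + 6.
∫_{-1}^{1} of each monomial x^k gives [2/(k+1) if k even, 0 if k odd]. Integrating term-by-term (or equivalently evaluating the antiderivative F(x) = -x^4 - 8*x^3/3 + x^2/2 + 6*x at the endpoints):
  F(1) − F(−1) = 17/6 − (-23/6) = 20/3.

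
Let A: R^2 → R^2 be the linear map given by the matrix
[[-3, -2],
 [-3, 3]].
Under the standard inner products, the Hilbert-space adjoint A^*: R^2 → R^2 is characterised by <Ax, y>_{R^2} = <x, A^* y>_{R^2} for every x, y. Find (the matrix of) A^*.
A^* = A^T =
[[-3, -3],
 [-2, 3]]

For real matrices with standard dot products, the defining identity <Ax, y> = <x, A^* y> gives (Ax)^T y = x^T (A^*) y, i.e. x^T A^T y = x^T (A^*) y. Since this holds for all x, y, we must have A^* = A^T. Therefore
A^* =
[[-3, -3],
 [-2, 3]].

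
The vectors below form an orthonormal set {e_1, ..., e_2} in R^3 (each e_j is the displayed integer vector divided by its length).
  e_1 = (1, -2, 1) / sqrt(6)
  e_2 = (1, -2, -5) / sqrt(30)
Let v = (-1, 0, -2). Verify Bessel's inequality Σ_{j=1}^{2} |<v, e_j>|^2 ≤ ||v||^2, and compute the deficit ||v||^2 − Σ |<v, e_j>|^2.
Σ |<v, e_j>|^2 = 21/5; ||v||^2 = 5; deficit = 4/5

Write each e_j = u_j / sqrt(<u_j, u_j>) where u_j is the displayed integer vector. Then <v, e_j> = <v, u_j> / sqrt(<u_j, u_j>), so |<v, e_j>|^2 = <v, u_j>^2 / <u_j, u_j>.
Coefficients: <v, e_1> = -3/sqrt(6), <v, e_2> = 9/sqrt(30).
Square and sum: Σ |<v, e_j>|^2 = 21/5.
Compute ||v||^2 = v·v = 5.
Deficit = 5 − 21/5 = 4/5 ≥ 0, confirming Bessel's inequality. (The deficit equals ||v − Σ <v,e_j> e_j||^2, the squared distance from v to span{e_j}.)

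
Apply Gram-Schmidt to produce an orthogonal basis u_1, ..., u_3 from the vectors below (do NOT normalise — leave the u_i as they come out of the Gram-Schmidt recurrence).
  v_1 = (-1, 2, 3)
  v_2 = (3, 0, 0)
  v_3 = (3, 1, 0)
Orthogonal basis:
  u_1 = (-1, 2, 3)
  u_2 = (39/14, 3/7, 9/14)
  u_3 = (0, 9/13, -6/13)

Apply the Gram-Schmidt recurrence
  u_1 = v_1
  u_i = v_i − Σ_{j<i} ((v_i · u_j) / (u_j · u_j)) · u_j.

Step by step this gives:
  u_1 = (-1, 2, 3)
  u_2 = (39/14, 3/7, 9/14)
  u_3 = (0, 9/13, -6/13)

Orthogonality check:
  u_2 · u_1 = 0 (should be 0)
  u_3 · u_1 = 0 (should be 0)
  u_3 · u_2 = 0 (should be 0)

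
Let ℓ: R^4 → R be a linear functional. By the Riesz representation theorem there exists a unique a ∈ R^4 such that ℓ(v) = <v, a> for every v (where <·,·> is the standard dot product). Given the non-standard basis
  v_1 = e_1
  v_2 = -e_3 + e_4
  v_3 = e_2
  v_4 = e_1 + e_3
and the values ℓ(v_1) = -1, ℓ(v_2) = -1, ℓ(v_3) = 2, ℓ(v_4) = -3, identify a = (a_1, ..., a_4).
a = (-1, 2, -2, -3)

Write a = (a_1, ..., a_4) in the standard basis. For each basis vector v_i, ℓ(v_i) = <v_i, a> is a linear equation in the a_j's. Collect the n equations into a matrix system V a = ℓ, where row i of V is v_i (expressed in the standard basis). Since V is invertible (lower-triangular with 1s on the diagonal, up to permutation), solve by back-substitution:
  V =
[[1, 0, 0, 0],
 [0, 0, -1, 1],
 [0, 1, 0, 0],
 [1, 0, 1, 0]]
  V a = (-1, -1, 2, -3)
Solving gives a = (-1, 2, -2, -3).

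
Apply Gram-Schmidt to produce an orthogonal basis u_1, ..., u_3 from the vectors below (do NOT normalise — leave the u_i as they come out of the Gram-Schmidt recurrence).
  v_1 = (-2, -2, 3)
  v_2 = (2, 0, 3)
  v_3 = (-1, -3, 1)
Orthogonal basis:
  u_1 = (-2, -2, 3)
  u_2 = (44/17, 10/17, 36/17)
  u_3 = (39/49, -78/49, -26/49)

Apply the Gram-Schmidt recurrence
  u_1 = v_1
  u_i = v_i − Σ_{j<i} ((v_i · u_j) / (u_j · u_j)) · u_j.

Step by step this gives:
  u_1 = (-2, -2, 3)
  u_2 = (44/17, 10/17, 36/17)
  u_3 = (39/49, -78/49, -26/49)

Orthogonality check:
  u_2 · u_1 = 0 (should be 0)
  u_3 · u_1 = 0 (should be 0)
  u_3 · u_2 = 0 (should be 0)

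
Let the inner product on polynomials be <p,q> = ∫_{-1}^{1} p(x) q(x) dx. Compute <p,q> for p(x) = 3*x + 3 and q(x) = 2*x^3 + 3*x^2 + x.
<p,q> = 52/5

Expand the product: p(x)·q(x) = 6*x^4 + 15*x^3 + 12*x^2 + 3*x.
∫_{-1}^{1} of each monomial x^k gives [2/(k+1) if k even, 0 if k odd]. Integrating term-by-term (or equivalently evaluating the antiderivative F(x) = 6*x^5/5 + 15*x^4/4 + 4*x^3 + 3*x^2/2 at the endpoints):
  F(1) − F(−1) = 209/20 − (1/20) = 52/5.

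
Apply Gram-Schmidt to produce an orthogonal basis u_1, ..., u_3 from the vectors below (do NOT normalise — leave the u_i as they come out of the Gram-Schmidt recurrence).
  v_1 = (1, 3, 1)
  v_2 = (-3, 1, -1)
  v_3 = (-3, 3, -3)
Orthogonal basis:
  u_1 = (1, 3, 1)
  u_2 = (-32/11, 14/11, -10/11)
  u_3 = (4/5, 2/5, -2)

Apply the Gram-Schmidt recurrence
  u_1 = v_1
  u_i = v_i − Σ_{j<i} ((v_i · u_j) / (u_j · u_j)) · u_j.

Step by step this gives:
  u_1 = (1, 3, 1)
  u_2 = (-32/11, 14/11, -10/11)
  u_3 = (4/5, 2/5, -2)

Orthogonality check:
  u_2 · u_1 = 0 (should be 0)
  u_3 · u_1 = 0 (should be 0)
  u_3 · u_2 = 0 (should be 0)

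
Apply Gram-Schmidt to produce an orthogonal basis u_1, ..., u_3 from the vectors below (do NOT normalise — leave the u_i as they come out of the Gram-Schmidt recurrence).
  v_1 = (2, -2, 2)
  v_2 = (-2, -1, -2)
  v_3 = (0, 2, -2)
Orthogonal basis:
  u_1 = (2, -2, 2)
  u_2 = (-1, -2, -1)
  u_3 = (1, 0, -1)

Apply the Gram-Schmidt recurrence
  u_1 = v_1
  u_i = v_i − Σ_{j<i} ((v_i · u_j) / (u_j · u_j)) · u_j.

Step by step this gives:
  u_1 = (2, -2, 2)
  u_2 = (-1, -2, -1)
  u_3 = (1, 0, -1)

Orthogonality check:
  u_2 · u_1 = 0 (should be 0)
  u_3 · u_1 = 0 (should be 0)
  u_3 · u_2 = 0 (should be 0)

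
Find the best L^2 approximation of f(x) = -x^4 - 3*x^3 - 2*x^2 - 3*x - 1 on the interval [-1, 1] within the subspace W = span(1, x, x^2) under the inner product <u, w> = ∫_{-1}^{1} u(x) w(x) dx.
g(x) = -20*x^2/7 - 24*x/5 - 32/35

The best approximation g ∈ W is the orthogonal projection of f onto W. Writing g = a_0 + a_1 x + a_2 x^2, the coefficients solve the normal equations G · a = b where
  G_{ij} = <φ_i, φ_j> and b_i = <f, φ_i>, with φ_0 = 1, φ_1 = x, φ_2 = x^2.
G =
  [2, 0, 2/3]
  [0, 2/3, 0]
  [2/3, 0, 2/5],
b = (-56/15, -16/5, -184/105).
Solving gives a_0 = -32/35, a_1 = -24/5, a_2 = -20/7, so
  g(x) = -20*x^2/7 - 24*x/5 - 32/35.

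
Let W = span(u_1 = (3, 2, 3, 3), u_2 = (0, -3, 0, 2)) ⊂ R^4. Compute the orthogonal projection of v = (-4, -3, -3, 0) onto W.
proj_W(v) = (-81/31, -1539/403, -81/31, -495/403)

Set up U = [u_1 | ... | u_2] ∈ R^(4×2). The projector onto W = col(U) is P = U (U^T U)^(-1) U^T.
Compute U^T U =
  [31, 0]
  [0, 13],
and U^T v = (-27, 9).
Solve U^T U · c = U^T v for the coefficients: c = (-27/31, 9/13). The projection is proj_W(v) = U c.
Check: (v - proj_W(v)) · u_1 = 0  (should be 0).
Check: (v - proj_W(v)) · u_2 = 0  (should be 0).
Result: proj_W(v) = (-81/31, -1539/403, -81/31, -495/403).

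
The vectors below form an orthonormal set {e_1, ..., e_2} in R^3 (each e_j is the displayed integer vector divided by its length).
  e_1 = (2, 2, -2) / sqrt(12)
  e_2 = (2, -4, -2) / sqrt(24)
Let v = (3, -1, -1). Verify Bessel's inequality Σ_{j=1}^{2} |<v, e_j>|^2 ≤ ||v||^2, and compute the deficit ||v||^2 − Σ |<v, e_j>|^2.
Σ |<v, e_j>|^2 = 9; ||v||^2 = 11; deficit = 2

Write each e_j = u_j / sqrt(<u_j, u_j>) where u_j is the displayed integer vector. Then <v, e_j> = <v, u_j> / sqrt(<u_j, u_j>), so |<v, e_j>|^2 = <v, u_j>^2 / <u_j, u_j>.
Coefficients: <v, e_1> = 6/sqrt(12), <v, e_2> = 12/sqrt(24).
Square and sum: Σ |<v, e_j>|^2 = 9.
Compute ||v||^2 = v·v = 11.
Deficit = 11 − 9 = 2 ≥ 0, confirming Bessel's inequality. (The deficit equals ||v − Σ <v,e_j> e_j||^2, the squared distance from v to span{e_j}.)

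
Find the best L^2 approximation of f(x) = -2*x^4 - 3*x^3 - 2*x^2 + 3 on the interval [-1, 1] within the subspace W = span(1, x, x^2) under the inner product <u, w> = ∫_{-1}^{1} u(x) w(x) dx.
g(x) = -26*x^2/7 - 9*x/5 + 111/35

The best approximation g ∈ W is the orthogonal projection of f onto W. Writing g = a_0 + a_1 x + a_2 x^2, the coefficients solve the normal equations G · a = b where
  G_{ij} = <φ_i, φ_j> and b_i = <f, φ_i>, with φ_0 = 1, φ_1 = x, φ_2 = x^2.
G =
  [2, 0, 2/3]
  [0, 2/3, 0]
  [2/3, 0, 2/5],
b = (58/15, -6/5, 22/35).
Solving gives a_0 = 111/35, a_1 = -9/5, a_2 = -26/7, so
  g(x) = -26*x^2/7 - 9*x/5 + 111/35.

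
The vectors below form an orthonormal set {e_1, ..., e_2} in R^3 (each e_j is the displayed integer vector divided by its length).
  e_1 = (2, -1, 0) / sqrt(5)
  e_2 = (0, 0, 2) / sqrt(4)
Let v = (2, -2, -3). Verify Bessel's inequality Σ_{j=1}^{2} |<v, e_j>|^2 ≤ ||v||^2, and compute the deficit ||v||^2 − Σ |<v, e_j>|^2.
Σ |<v, e_j>|^2 = 81/5; ||v||^2 = 17; deficit = 4/5

Write each e_j = u_j / sqrt(<u_j, u_j>) where u_j is the displayed integer vector. Then <v, e_j> = <v, u_j> / sqrt(<u_j, u_j>), so |<v, e_j>|^2 = <v, u_j>^2 / <u_j, u_j>.
Coefficients: <v, e_1> = 6/sqrt(5), <v, e_2> = -6/sqrt(4).
Square and sum: Σ |<v, e_j>|^2 = 81/5.
Compute ||v||^2 = v·v = 17.
Deficit = 17 − 81/5 = 4/5 ≥ 0, confirming Bessel's inequality. (The deficit equals ||v − Σ <v,e_j> e_j||^2, the squared distance from v to span{e_j}.)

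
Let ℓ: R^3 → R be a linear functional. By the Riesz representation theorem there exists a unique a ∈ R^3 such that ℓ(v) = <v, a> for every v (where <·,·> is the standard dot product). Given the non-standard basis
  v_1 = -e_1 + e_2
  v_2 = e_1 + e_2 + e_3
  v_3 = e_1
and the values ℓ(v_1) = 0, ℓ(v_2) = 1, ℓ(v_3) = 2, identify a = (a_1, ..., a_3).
a = (2, 2, -3)

Write a = (a_1, ..., a_3) in the standard basis. For each basis vector v_i, ℓ(v_i) = <v_i, a> is a linear equation in the a_j's. Collect the n equations into a matrix system V a = ℓ, where row i of V is v_i (expressed in the standard basis). Since V is invertible (lower-triangular with 1s on the diagonal, up to permutation), solve by back-substitution:
  V =
[[-1, 1, 0],
 [1, 1, 1],
 [1, 0, 0]]
  V a = (0, 1, 2)
Solving gives a = (2, 2, -3).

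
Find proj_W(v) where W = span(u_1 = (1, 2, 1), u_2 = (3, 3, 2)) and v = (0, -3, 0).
proj_W(v) = (3/11, -30/11, -9/11)

Set up U = [u_1 | ... | u_2] ∈ R^(3×2). The projector onto W = col(U) is P = U (U^T U)^(-1) U^T.
Compute U^T U =
  [6, 11]
  [11, 22],
and U^T v = (-6, -9).
Solve U^T U · c = U^T v for the coefficients: c = (-3, 12/11). The projection is proj_W(v) = U c.
Check: (v - proj_W(v)) · u_1 = 0  (should be 0).
Check: (v - proj_W(v)) · u_2 = 0  (should be 0).
Result: proj_W(v) = (3/11, -30/11, -9/11).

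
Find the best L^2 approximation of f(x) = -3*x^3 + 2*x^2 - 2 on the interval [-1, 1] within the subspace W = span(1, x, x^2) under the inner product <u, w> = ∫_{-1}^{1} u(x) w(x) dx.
g(x) = 2*x^2 - 9*x/5 - 2

The best approximation g ∈ W is the orthogonal projection of f onto W. Writing g = a_0 + a_1 x + a_2 x^2, the coefficients solve the normal equations G · a = b where
  G_{ij} = <φ_i, φ_j> and b_i = <f, φ_i>, with φ_0 = 1, φ_1 = x, φ_2 = x^2.
G =
  [2, 0, 2/3]
  [0, 2/3, 0]
  [2/3, 0, 2/5],
b = (-8/3, -6/5, -8/15).
Solving gives a_0 = -2, a_1 = -9/5, a_2 = 2, so
  g(x) = 2*x^2 - 9*x/5 - 2.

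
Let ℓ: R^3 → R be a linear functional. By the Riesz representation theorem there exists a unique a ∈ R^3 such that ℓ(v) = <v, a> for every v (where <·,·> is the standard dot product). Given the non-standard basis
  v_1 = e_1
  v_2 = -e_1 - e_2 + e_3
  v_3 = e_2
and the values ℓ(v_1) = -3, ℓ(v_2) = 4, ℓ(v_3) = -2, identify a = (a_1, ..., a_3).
a = (-3, -2, -1)

Write a = (a_1, ..., a_3) in the standard basis. For each basis vector v_i, ℓ(v_i) = <v_i, a> is a linear equation in the a_j's. Collect the n equations into a matrix system V a = ℓ, where row i of V is v_i (expressed in the standard basis). Since V is invertible (lower-triangular with 1s on the diagonal, up to permutation), solve by back-substitution:
  V =
[[1, 0, 0],
 [-1, -1, 1],
 [0, 1, 0]]
  V a = (-3, 4, -2)
Solving gives a = (-3, -2, -1).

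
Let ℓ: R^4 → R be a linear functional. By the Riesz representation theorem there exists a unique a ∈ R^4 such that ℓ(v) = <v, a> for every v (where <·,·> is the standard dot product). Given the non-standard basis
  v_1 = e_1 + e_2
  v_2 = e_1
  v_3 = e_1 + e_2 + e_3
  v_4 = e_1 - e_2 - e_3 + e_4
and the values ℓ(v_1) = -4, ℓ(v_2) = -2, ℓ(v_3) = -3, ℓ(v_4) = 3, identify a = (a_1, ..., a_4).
a = (-2, -2, 1, 4)

Write a = (a_1, ..., a_4) in the standard basis. For each basis vector v_i, ℓ(v_i) = <v_i, a> is a linear equation in the a_j's. Collect the n equations into a matrix system V a = ℓ, where row i of V is v_i (expressed in the standard basis). Since V is invertible (lower-triangular with 1s on the diagonal, up to permutation), solve by back-substitution:
  V =
[[1, 1, 0, 0],
 [1, 0, 0, 0],
 [1, 1, 1, 0],
 [1, -1, -1, 1]]
  V a = (-4, -2, -3, 3)
Solving gives a = (-2, -2, 1, 4).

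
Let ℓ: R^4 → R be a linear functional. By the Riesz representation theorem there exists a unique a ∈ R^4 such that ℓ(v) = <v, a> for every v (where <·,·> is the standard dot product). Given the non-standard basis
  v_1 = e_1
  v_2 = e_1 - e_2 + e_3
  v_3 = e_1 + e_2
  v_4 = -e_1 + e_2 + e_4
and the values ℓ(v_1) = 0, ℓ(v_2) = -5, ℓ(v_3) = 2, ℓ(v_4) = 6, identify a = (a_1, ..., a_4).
a = (0, 2, -3, 4)

Write a = (a_1, ..., a_4) in the standard basis. For each basis vector v_i, ℓ(v_i) = <v_i, a> is a linear equation in the a_j's. Collect the n equations into a matrix system V a = ℓ, where row i of V is v_i (expressed in the standard basis). Since V is invertible (lower-triangular with 1s on the diagonal, up to permutation), solve by back-substitution:
  V =
[[1, 0, 0, 0],
 [1, -1, 1, 0],
 [1, 1, 0, 0],
 [-1, 1, 0, 1]]
  V a = (0, -5, 2, 6)
Solving gives a = (0, 2, -3, 4).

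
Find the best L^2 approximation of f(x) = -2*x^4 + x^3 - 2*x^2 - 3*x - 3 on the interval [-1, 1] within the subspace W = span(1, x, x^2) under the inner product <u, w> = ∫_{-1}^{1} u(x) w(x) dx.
g(x) = -26*x^2/7 - 12*x/5 - 99/35

The best approximation g ∈ W is the orthogonal projection of f onto W. Writing g = a_0 + a_1 x + a_2 x^2, the coefficients solve the normal equations G · a = b where
  G_{ij} = <φ_i, φ_j> and b_i = <f, φ_i>, with φ_0 = 1, φ_1 = x, φ_2 = x^2.
G =
  [2, 0, 2/3]
  [0, 2/3, 0]
  [2/3, 0, 2/5],
b = (-122/15, -8/5, -118/35).
Solving gives a_0 = -99/35, a_1 = -12/5, a_2 = -26/7, so
  g(x) = -26*x^2/7 - 12*x/5 - 99/35.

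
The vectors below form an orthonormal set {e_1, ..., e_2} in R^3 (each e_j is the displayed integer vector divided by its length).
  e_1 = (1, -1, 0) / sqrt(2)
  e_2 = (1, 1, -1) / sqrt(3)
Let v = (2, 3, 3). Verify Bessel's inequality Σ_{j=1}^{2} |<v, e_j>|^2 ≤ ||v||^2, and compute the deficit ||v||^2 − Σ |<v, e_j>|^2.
Σ |<v, e_j>|^2 = 11/6; ||v||^2 = 22; deficit = 121/6

Write each e_j = u_j / sqrt(<u_j, u_j>) where u_j is the displayed integer vector. Then <v, e_j> = <v, u_j> / sqrt(<u_j, u_j>), so |<v, e_j>|^2 = <v, u_j>^2 / <u_j, u_j>.
Coefficients: <v, e_1> = -1/sqrt(2), <v, e_2> = 2/sqrt(3).
Square and sum: Σ |<v, e_j>|^2 = 11/6.
Compute ||v||^2 = v·v = 22.
Deficit = 22 − 11/6 = 121/6 ≥ 0, confirming Bessel's inequality. (The deficit equals ||v − Σ <v,e_j> e_j||^2, the squared distance from v to span{e_j}.)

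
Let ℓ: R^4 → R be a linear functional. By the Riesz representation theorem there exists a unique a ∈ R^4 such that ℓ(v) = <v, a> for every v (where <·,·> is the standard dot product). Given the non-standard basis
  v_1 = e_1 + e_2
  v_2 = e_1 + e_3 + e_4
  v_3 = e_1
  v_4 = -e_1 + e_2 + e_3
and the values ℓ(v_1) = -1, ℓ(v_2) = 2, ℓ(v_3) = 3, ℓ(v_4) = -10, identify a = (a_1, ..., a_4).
a = (3, -4, -3, 2)

Write a = (a_1, ..., a_4) in the standard basis. For each basis vector v_i, ℓ(v_i) = <v_i, a> is a linear equation in the a_j's. Collect the n equations into a matrix system V a = ℓ, where row i of V is v_i (expressed in the standard basis). Since V is invertible (lower-triangular with 1s on the diagonal, up to permutation), solve by back-substitution:
  V =
[[1, 1, 0, 0],
 [1, 0, 1, 1],
 [1, 0, 0, 0],
 [-1, 1, 1, 0]]
  V a = (-1, 2, 3, -10)
Solving gives a = (3, -4, -3, 2).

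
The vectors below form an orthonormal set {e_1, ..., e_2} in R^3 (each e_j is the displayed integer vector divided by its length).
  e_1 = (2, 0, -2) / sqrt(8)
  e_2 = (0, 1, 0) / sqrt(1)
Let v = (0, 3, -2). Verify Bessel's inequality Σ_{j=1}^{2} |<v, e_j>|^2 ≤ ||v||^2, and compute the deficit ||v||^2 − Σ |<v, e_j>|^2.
Σ |<v, e_j>|^2 = 11; ||v||^2 = 13; deficit = 2

Write each e_j = u_j / sqrt(<u_j, u_j>) where u_j is the displayed integer vector. Then <v, e_j> = <v, u_j> / sqrt(<u_j, u_j>), so |<v, e_j>|^2 = <v, u_j>^2 / <u_j, u_j>.
Coefficients: <v, e_1> = 4/sqrt(8), <v, e_2> = 3/sqrt(1).
Square and sum: Σ |<v, e_j>|^2 = 11.
Compute ||v||^2 = v·v = 13.
Deficit = 13 − 11 = 2 ≥ 0, confirming Bessel's inequality. (The deficit equals ||v − Σ <v,e_j> e_j||^2, the squared distance from v to span{e_j}.)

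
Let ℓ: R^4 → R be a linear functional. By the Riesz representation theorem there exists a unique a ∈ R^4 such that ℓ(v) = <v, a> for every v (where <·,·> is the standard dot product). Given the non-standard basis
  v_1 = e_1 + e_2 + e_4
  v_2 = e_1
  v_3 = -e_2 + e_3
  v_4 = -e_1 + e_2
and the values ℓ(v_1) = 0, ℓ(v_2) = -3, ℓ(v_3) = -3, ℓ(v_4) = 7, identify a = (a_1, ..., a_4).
a = (-3, 4, 1, -1)

Write a = (a_1, ..., a_4) in the standard basis. For each basis vector v_i, ℓ(v_i) = <v_i, a> is a linear equation in the a_j's. Collect the n equations into a matrix system V a = ℓ, where row i of V is v_i (expressed in the standard basis). Since V is invertible (lower-triangular with 1s on the diagonal, up to permutation), solve by back-substitution:
  V =
[[1, 1, 0, 1],
 [1, 0, 0, 0],
 [0, -1, 1, 0],
 [-1, 1, 0, 0]]
  V a = (0, -3, -3, 7)
Solving gives a = (-3, 4, 1, -1).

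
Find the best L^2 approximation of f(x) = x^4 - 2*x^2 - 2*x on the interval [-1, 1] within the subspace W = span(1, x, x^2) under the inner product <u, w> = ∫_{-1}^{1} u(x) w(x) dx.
g(x) = -8*x^2/7 - 2*x - 3/35

The best approximation g ∈ W is the orthogonal projection of f onto W. Writing g = a_0 + a_1 x + a_2 x^2, the coefficients solve the normal equations G · a = b where
  G_{ij} = <φ_i, φ_j> and b_i = <f, φ_i>, with φ_0 = 1, φ_1 = x, φ_2 = x^2.
G =
  [2, 0, 2/3]
  [0, 2/3, 0]
  [2/3, 0, 2/5],
b = (-14/15, -4/3, -18/35).
Solving gives a_0 = -3/35, a_1 = -2, a_2 = -8/7, so
  g(x) = -8*x^2/7 - 2*x - 3/35.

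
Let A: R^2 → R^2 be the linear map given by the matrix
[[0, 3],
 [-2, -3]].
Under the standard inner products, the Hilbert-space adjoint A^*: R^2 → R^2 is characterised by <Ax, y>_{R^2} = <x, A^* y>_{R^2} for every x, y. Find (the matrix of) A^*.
A^* = A^T =
[[0, -2],
 [3, -3]]

For real matrices with standard dot products, the defining identity <Ax, y> = <x, A^* y> gives (Ax)^T y = x^T (A^*) y, i.e. x^T A^T y = x^T (A^*) y. Since this holds for all x, y, we must have A^* = A^T. Therefore
A^* =
[[0, -2],
 [3, -3]].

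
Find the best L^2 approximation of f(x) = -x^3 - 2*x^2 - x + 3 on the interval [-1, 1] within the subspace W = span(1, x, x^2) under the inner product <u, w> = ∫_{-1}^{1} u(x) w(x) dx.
g(x) = -2*x^2 - 8*x/5 + 3

The best approximation g ∈ W is the orthogonal projection of f onto W. Writing g = a_0 + a_1 x + a_2 x^2, the coefficients solve the normal equations G · a = b where
  G_{ij} = <φ_i, φ_j> and b_i = <f, φ_i>, with φ_0 = 1, φ_1 = x, φ_2 = x^2.
G =
  [2, 0, 2/3]
  [0, 2/3, 0]
  [2/3, 0, 2/5],
b = (14/3, -16/15, 6/5).
Solving gives a_0 = 3, a_1 = -8/5, a_2 = -2, so
  g(x) = -2*x^2 - 8*x/5 + 3.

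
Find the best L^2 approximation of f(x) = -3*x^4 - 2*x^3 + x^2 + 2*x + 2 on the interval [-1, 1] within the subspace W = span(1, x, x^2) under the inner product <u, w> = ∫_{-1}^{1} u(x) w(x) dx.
g(x) = -11*x^2/7 + 4*x/5 + 79/35

The best approximation g ∈ W is the orthogonal projection of f onto W. Writing g = a_0 + a_1 x + a_2 x^2, the coefficients solve the normal equations G · a = b where
  G_{ij} = <φ_i, φ_j> and b_i = <f, φ_i>, with φ_0 = 1, φ_1 = x, φ_2 = x^2.
G =
  [2, 0, 2/3]
  [0, 2/3, 0]
  [2/3, 0, 2/5],
b = (52/15, 8/15, 92/105).
Solving gives a_0 = 79/35, a_1 = 4/5, a_2 = -11/7, so
  g(x) = -11*x^2/7 + 4*x/5 + 79/35.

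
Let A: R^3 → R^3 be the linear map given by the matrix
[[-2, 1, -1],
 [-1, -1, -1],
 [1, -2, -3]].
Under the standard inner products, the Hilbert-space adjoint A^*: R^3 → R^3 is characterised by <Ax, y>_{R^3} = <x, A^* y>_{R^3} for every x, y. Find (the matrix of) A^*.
A^* = A^T =
[[-2, -1, 1],
 [1, -1, -2],
 [-1, -1, -3]]

For real matrices with standard dot products, the defining identity <Ax, y> = <x, A^* y> gives (Ax)^T y = x^T (A^*) y, i.e. x^T A^T y = x^T (A^*) y. Since this holds for all x, y, we must have A^* = A^T. Therefore
A^* =
[[-2, -1, 1],
 [1, -1, -2],
 [-1, -1, -3]].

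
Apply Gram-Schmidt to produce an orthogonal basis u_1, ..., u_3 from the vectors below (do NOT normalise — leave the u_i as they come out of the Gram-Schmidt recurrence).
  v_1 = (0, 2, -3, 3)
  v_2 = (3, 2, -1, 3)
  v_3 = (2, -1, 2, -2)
Orthogonal basis:
  u_1 = (0, 2, -3, 3)
  u_2 = (3, 6/11, 13/11, 9/11)
  u_3 = (46/125, -3/125, -69/125, -67/125)

Apply the Gram-Schmidt recurrence
  u_1 = v_1
  u_i = v_i − Σ_{j<i} ((v_i · u_j) / (u_j · u_j)) · u_j.

Step by step this gives:
  u_1 = (0, 2, -3, 3)
  u_2 = (3, 6/11, 13/11, 9/11)
  u_3 = (46/125, -3/125, -69/125, -67/125)

Orthogonality check:
  u_2 · u_1 = 0 (should be 0)
  u_3 · u_1 = 0 (should be 0)
  u_3 · u_2 = 0 (should be 0)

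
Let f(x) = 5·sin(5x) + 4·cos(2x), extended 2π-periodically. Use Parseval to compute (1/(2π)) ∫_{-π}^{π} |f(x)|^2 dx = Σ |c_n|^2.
Σ |c_n|^2 = 41/2

Expand |f|^2 and use orthogonality of {sin(nx), cos(mx)} on [-π, π]:
  ∫_{-π}^{π} sin(nx)^2 dx = π, ∫ cos(mx)^2 dx = π, and cross terms integrate to 0.
So ∫_{-π}^{π} f(x)^2 dx = 5^2 · π + 4^2 · π = (25 + 16)π.
Divide by 2π: (25 + 16)/2 = 41/2.
By Parseval, this equals Σ |c_n|^2.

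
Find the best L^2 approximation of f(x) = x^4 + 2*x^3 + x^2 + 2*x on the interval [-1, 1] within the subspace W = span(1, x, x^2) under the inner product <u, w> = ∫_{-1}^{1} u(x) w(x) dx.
g(x) = 13*x^2/7 + 16*x/5 - 3/35

The best approximation g ∈ W is the orthogonal projection of f onto W. Writing g = a_0 + a_1 x + a_2 x^2, the coefficients solve the normal equations G · a = b where
  G_{ij} = <φ_i, φ_j> and b_i = <f, φ_i>, with φ_0 = 1, φ_1 = x, φ_2 = x^2.
G =
  [2, 0, 2/3]
  [0, 2/3, 0]
  [2/3, 0, 2/5],
b = (16/15, 32/15, 24/35).
Solving gives a_0 = -3/35, a_1 = 16/5, a_2 = 13/7, so
  g(x) = 13*x^2/7 + 16*x/5 - 3/35.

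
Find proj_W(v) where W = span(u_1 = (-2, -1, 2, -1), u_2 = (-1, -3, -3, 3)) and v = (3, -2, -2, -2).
proj_W(v) = (51/44, 23/44, -5/4, 29/44)

Set up U = [u_1 | ... | u_2] ∈ R^(4×2). The projector onto W = col(U) is P = U (U^T U)^(-1) U^T.
Compute U^T U =
  [10, -4]
  [-4, 28],
and U^T v = (-6, 3).
Solve U^T U · c = U^T v for the coefficients: c = (-13/22, 1/44). The projection is proj_W(v) = U c.
Check: (v - proj_W(v)) · u_1 = 0  (should be 0).
Check: (v - proj_W(v)) · u_2 = 0  (should be 0).
Result: proj_W(v) = (51/44, 23/44, -5/4, 29/44).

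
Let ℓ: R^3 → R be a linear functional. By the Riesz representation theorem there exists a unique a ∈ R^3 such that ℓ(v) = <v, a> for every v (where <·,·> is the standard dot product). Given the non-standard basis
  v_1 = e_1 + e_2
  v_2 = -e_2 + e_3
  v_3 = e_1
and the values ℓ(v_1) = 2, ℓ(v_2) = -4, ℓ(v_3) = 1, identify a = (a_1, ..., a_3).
a = (1, 1, -3)

Write a = (a_1, ..., a_3) in the standard basis. For each basis vector v_i, ℓ(v_i) = <v_i, a> is a linear equation in the a_j's. Collect the n equations into a matrix system V a = ℓ, where row i of V is v_i (expressed in the standard basis). Since V is invertible (lower-triangular with 1s on the diagonal, up to permutation), solve by back-substitution:
  V =
[[1, 1, 0],
 [0, -1, 1],
 [1, 0, 0]]
  V a = (2, -4, 1)
Solving gives a = (1, 1, -3).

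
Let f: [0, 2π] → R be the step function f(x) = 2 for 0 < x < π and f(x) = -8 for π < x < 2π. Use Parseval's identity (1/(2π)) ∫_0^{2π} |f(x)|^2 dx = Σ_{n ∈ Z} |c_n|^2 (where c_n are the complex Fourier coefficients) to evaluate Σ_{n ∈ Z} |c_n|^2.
Σ |c_n|^2 = 34

Parseval equates the L^2 energy of f (normalised by 1/(2π)) with the ℓ^2 sum of its Fourier coefficients: (1/(2π)) ∫_0^{2π} |f|^2 = Σ |c_n|^2.
Compute the left side: (1/(2π)) [∫_0^π 2^2 dx + ∫_π^{2π} (-8)^2 dx] = (1/(2π)) · (4π + 64π) = (4 + 64)/2 = 34.
So Σ_{n ∈ Z} |c_n|^2 = 34.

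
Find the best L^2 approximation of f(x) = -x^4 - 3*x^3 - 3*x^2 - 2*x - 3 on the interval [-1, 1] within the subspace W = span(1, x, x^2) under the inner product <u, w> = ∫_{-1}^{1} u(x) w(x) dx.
g(x) = -27*x^2/7 - 19*x/5 - 102/35

The best approximation g ∈ W is the orthogonal projection of f onto W. Writing g = a_0 + a_1 x + a_2 x^2, the coefficients solve the normal equations G · a = b where
  G_{ij} = <φ_i, φ_j> and b_i = <f, φ_i>, with φ_0 = 1, φ_1 = x, φ_2 = x^2.
G =
  [2, 0, 2/3]
  [0, 2/3, 0]
  [2/3, 0, 2/5],
b = (-42/5, -38/15, -122/35).
Solving gives a_0 = -102/35, a_1 = -19/5, a_2 = -27/7, so
  g(x) = -27*x^2/7 - 19*x/5 - 102/35.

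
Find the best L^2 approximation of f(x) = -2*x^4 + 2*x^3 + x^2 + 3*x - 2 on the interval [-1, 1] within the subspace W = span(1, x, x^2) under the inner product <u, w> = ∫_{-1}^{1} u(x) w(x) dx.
g(x) = -5*x^2/7 + 21*x/5 - 64/35

The best approximation g ∈ W is the orthogonal projection of f onto W. Writing g = a_0 + a_1 x + a_2 x^2, the coefficients solve the normal equations G · a = b where
  G_{ij} = <φ_i, φ_j> and b_i = <f, φ_i>, with φ_0 = 1, φ_1 = x, φ_2 = x^2.
G =
  [2, 0, 2/3]
  [0, 2/3, 0]
  [2/3, 0, 2/5],
b = (-62/15, 14/5, -158/105).
Solving gives a_0 = -64/35, a_1 = 21/5, a_2 = -5/7, so
  g(x) = -5*x^2/7 + 21*x/5 - 64/35.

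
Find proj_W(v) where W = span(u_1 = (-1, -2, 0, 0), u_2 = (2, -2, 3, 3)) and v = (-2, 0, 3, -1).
proj_W(v) = (-2/7, -6/7, 1/7, 1/7)

Set up U = [u_1 | ... | u_2] ∈ R^(4×2). The projector onto W = col(U) is P = U (U^T U)^(-1) U^T.
Compute U^T U =
  [5, 2]
  [2, 26],
and U^T v = (2, 2).
Solve U^T U · c = U^T v for the coefficients: c = (8/21, 1/21). The projection is proj_W(v) = U c.
Check: (v - proj_W(v)) · u_1 = 0  (should be 0).
Check: (v - proj_W(v)) · u_2 = 0  (should be 0).
Result: proj_W(v) = (-2/7, -6/7, 1/7, 1/7).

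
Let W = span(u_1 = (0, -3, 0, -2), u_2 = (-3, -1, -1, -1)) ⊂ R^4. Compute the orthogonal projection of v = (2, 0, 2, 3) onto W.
proj_W(v) = (339/131, 164/131, 113/131, 147/131)

Set up U = [u_1 | ... | u_2] ∈ R^(4×2). The projector onto W = col(U) is P = U (U^T U)^(-1) U^T.
Compute U^T U =
  [13, 5]
  [5, 12],
and U^T v = (-6, -11).
Solve U^T U · c = U^T v for the coefficients: c = (-17/131, -113/131). The projection is proj_W(v) = U c.
Check: (v - proj_W(v)) · u_1 = 0  (should be 0).
Check: (v - proj_W(v)) · u_2 = 0  (should be 0).
Result: proj_W(v) = (339/131, 164/131, 113/131, 147/131).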